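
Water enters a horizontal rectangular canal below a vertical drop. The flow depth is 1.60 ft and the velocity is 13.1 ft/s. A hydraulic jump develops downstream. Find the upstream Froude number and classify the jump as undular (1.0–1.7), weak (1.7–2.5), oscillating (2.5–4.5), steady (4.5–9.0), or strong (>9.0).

Fr₁ = V₁/√(g·y₁) = 13.1/√(32.2×1.60) = 1.83.
Fr₁ = 1.83 lies in the weak range.

Fr₁ = 1.83; weak jump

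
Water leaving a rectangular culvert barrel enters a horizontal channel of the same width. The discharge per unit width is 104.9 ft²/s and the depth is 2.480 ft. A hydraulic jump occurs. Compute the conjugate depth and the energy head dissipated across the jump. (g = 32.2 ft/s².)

y₂ = 15.41 ft; ΔE = 14.13 ft

V₁ = q/y₁ = 104.9/2.480 = 42.30 ft/s. Fr₁ = V₁/√(g·y₁) = 42.30/√(32.2×2.480) = 4.733.
Bélanger equation: y₂/y₁ = ½[√(1 + 8Fr₁²) − 1] = ½[√180.24 − 1] = 6.213.
y₂ = 6.213 × 2.480 = 15.41 ft.
V₂ = q/y₂ = 104.9/15.41 = 6.808 ft/s. E₁ = y₁ + V₁²/2g = 30.26 ft; E₂ = y₂ + V₂²/2g = 16.13 ft. ΔE = E₁ − E₂ = 14.13 ft.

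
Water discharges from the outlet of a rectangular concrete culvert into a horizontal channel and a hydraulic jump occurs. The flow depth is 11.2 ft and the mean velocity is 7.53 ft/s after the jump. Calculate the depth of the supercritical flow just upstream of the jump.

Fr₂ = V₂/√(g·y₂) = 7.53/√(32.2×11.2) = 0.397.
Applying the sequent-depth relation in reverse, y₁/y₂ = ½[√(1 + 8Fr₂²) − 1] = ½[√2.258 − 1] = 0.251.
y₁ = 0.251 × 11.2 = 2.81 ft.

y₁ = 2.81 ft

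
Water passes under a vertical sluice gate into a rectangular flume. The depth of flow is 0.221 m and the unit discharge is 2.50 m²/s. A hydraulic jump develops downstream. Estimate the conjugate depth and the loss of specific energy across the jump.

V₁ = q/y₁ = 2.50/0.221 = 11.3 m/s. Fr₁ = V₁/√(g·y₁) = 11.3/√(9.81×0.221) = 7.68.
From the momentum equation for a rectangular channel, y₂/y₁ = ½[√(1 + 8Fr₁²) − 1] = ½[√473.2 − 1] = 10.4.
y₂ = 10.4 × 0.221 = 2.29 m.
Head loss: ΔE = (y₂ − y₁)³/(4y₁y₂) = (2.29 − 0.221)³/(4×0.221×2.29) = 8.90/2.03 = 4.39 m.

y₂ = 2.29 m; ΔE = 4.39 m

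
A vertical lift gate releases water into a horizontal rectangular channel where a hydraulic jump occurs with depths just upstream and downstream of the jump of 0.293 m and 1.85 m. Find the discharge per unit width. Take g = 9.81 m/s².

For a rectangular channel the momentum equation gives q² = ½·g·y₁·y₂·(y₁ + y₂) = ½×9.81×0.293×1.85×2.14 = 5.70.
q = √5.70 = 2.39 m²/s.

q = 2.39 m²/s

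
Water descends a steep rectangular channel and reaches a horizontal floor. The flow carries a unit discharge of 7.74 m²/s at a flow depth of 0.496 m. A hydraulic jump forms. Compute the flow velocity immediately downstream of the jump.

V₂ = 1.64 m/s

V₁ = q/y₁ = 7.74/0.496 = 15.6 m/s. Fr₁ = V₁/√(g·y₁) = 15.6/√(9.81×0.496) = 7.07.
Sequent-depth ratio: y₂/y₁ = ½[√(1 + 8Fr₁²) − 1] = ½[√401.4 − 1] = 9.52.
y₂ = 9.52 × 0.496 = 4.72 m.
V₂ = q/y₂ = 7.74/4.72 = 1.64 m/s.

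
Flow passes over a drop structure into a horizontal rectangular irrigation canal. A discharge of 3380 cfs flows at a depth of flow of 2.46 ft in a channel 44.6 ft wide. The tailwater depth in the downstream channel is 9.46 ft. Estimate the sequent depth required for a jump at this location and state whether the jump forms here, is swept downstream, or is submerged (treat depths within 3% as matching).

q = Q/b = 3380/44.6 = 75.8 ft²/s; V₁ = q/y₁ = 30.8 ft/s. Fr₁ = V₁/√(g·y₁) = 3.46.
Bélanger equation: y₂/y₁ = ½[√(1 + 8Fr₁²) − 1] = ½[√96.85 − 1] = 4.42.
y₂ = 4.42 × 2.46 = 10.9 ft.
Tailwater y_tw = 9.46 ft: y_tw < y₂, so the jump is swept downstream.

y₂ = 10.9 ft; the jump is swept downstream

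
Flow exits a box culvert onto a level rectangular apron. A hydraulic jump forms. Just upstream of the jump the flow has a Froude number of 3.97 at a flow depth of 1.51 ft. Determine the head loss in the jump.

Fr₁ = 3.97 (given).
Conjugate-depth relation: y₂/y₁ = ½[√(1 + 8Fr₁²) − 1] = ½[√127.1 − 1] = 5.14.
y₂ = 5.14 × 1.51 = 7.76 ft.
V₁ = Fr₁·√(g·y₁) = 3.97×√(32.2×1.51) = 27.7 ft/s; q = V₁·y₁ = 41.8 ft²/s. V₂ = q/y₂ = 41.8/7.76 = 5.39 ft/s. E₁ = y₁ + V₁²/2g = 13.4 ft; E₂ = y₂ + V₂²/2g = 8.21 ft. ΔE = E₁ − E₂ = 5.20 ft.

ΔE = 5.20 ft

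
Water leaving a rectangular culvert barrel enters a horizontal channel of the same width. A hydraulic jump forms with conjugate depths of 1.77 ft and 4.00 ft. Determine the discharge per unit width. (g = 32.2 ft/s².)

For a rectangular channel the momentum equation gives q² = ½·g·y₁·y₂·(y₁ + y₂) = ½×32.2×1.77×4.00×5.77 = 658.
q = √658 = 25.6 ft²/s.

q = 25.6 ft²/s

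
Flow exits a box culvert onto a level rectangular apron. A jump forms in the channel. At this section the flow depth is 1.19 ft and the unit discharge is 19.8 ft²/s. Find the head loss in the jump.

V₁ = q/y₁ = 19.8/1.19 = 16.6 ft/s. Fr₁ = V₁/√(g·y₁) = 16.6/√(32.2×1.19) = 2.69.
Bélanger equation: y₂/y₁ = ½[√(1 + 8Fr₁²) − 1] = ½[√58.80 − 1] = 3.33.
y₂ = 3.33 × 1.19 = 3.97 ft.
Head loss: ΔE = (y₂ − y₁)³/(4y₁y₂) = (3.97 − 1.19)³/(4×1.19×3.97) = 21.4/18.9 = 1.13 ft.

ΔE = 1.13 ft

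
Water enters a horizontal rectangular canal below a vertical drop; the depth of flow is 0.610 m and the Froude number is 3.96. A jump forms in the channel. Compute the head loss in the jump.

Fr₁ = 3.96 (given).
Bélanger equation: y₂/y₁ = ½[√(1 + 8Fr₁²) − 1] = ½[√126.5 − 1] = 5.12.
y₂ = 5.12 × 0.610 = 3.12 m.
Head loss: ΔE = (y₂ − y₁)³/(4y₁y₂) = (3.12 − 0.610)³/(4×0.610×3.12) = 15.9/7.62 = 2.09 m.

ΔE = 2.09 m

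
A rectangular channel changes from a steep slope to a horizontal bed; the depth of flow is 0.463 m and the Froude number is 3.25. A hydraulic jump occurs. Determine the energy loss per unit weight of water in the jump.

Fr₁ = 3.25 (given).
Sequent-depth ratio: y₂/y₁ = ½[√(1 + 8Fr₁²) − 1] = ½[√85.50 − 1] = 4.12.
y₂ = 4.12 × 0.463 = 1.91 m.
Head loss: ΔE = (y₂ − y₁)³/(4y₁y₂) = (1.91 − 0.463)³/(4×0.463×1.91) = 3.02/3.54 = 0.855 m.

ΔE = 0.855 m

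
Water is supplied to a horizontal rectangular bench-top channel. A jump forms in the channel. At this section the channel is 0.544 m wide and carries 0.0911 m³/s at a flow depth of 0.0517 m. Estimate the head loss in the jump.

q = Q/b = 0.0911/0.544 = 0.167 m²/s; V₁ = q/y₁ = 3.24 m/s. Fr₁ = V₁/√(g·y₁) = 4.55.
Bélanger equation: y₂/y₁ = ½[√(1 + 8Fr₁²) − 1] = ½[√166.5 − 1] = 5.95.
y₂ = 5.95 × 0.0517 = 0.308 m.
Head loss: ΔE = (y₂ − y₁)³/(4y₁y₂) = (0.308 − 0.0517)³/(4×0.0517×0.308) = 0.0168/0.0636 = 0.264 m.

ΔE = 0.264 m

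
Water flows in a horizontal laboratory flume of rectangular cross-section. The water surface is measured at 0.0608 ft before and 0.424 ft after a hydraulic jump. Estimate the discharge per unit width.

q = 0.449 ft²/s

For a rectangular channel the momentum equation gives q² = ½·g·y₁·y₂·(y₁ + y₂) = ½×32.2×0.0608×0.424×0.485 = 0.201.
q = √0.201 = 0.449 ft²/s.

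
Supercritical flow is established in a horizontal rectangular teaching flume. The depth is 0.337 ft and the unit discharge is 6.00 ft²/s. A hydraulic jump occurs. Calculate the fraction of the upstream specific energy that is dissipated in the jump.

V₁ = q/y₁ = 6.00/0.337 = 17.8 ft/s. Fr₁ = V₁/√(g·y₁) = 17.8/√(32.2×0.337) = 5.40.
Bélanger equation: y₂/y₁ = ½[√(1 + 8Fr₁²) − 1] = ½[√234.7 − 1] = 7.16.
y₂ = 7.16 × 0.337 = 2.41 ft.
E₁ = y₁ + V₁²/2g = 5.26 ft. ΔE = (y₂ − y₁)³/(4y₁y₂) = 2.75 ft. ΔE/E₁ = 2.75/5.26 = 0.523.

ΔE/E₁ = 0.523 (52.3%)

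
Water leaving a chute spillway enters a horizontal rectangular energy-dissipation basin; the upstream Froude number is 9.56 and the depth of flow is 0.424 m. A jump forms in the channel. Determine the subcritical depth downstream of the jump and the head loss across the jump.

y₂ = 5.52 m; ΔE = 14.2 m

Fr₁ = 9.56 (given).
By Bélanger, y₂/y₁ = ½[√(1 + 8Fr₁²) − 1] = ½[√732.1 − 1] = 13.0.
y₂ = 13.0 × 0.424 = 5.52 m.
V₁ = Fr₁·√(g·y₁) = 9.56×√(9.81×0.424) = 19.5 m/s; q = V₁·y₁ = 8.27 m²/s. V₂ = q/y₂ = 8.27/5.52 = 1.50 m/s. E₁ = y₁ + V₁²/2g = 19.8 m; E₂ = y₂ + V₂²/2g = 5.64 m. ΔE = E₁ − E₂ = 14.2 m.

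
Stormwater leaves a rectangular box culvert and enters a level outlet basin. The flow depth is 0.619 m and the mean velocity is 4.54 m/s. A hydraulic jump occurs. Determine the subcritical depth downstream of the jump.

y₂ = 1.33 m

Fr₁ = V₁/√(g·y₁) = 4.54/√(9.81×0.619) = 1.84.
Conjugate-depth relation: y₂/y₁ = ½[√(1 + 8Fr₁²) − 1] = ½[√28.15 − 1] = 2.15.
y₂ = 2.15 × 0.619 = 1.33 m.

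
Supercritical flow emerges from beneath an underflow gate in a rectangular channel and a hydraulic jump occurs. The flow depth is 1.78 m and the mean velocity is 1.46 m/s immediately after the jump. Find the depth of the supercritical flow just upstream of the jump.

y₁ = 0.361 m

Fr₂ = V₂/√(g·y₂) = 1.46/√(9.81×1.78) = 0.349.
Applying the sequent-depth relation in reverse, y₁/y₂ = ½[√(1 + 8Fr₂²) − 1] = ½[√1.977 − 1] = 0.203.
y₁ = 0.203 × 1.78 = 0.361 m.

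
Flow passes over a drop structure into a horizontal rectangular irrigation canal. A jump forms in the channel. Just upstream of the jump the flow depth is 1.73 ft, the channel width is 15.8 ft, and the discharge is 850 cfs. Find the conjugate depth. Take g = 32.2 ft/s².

q = Q/b = 850/15.8 = 53.8 ft²/s; V₁ = q/y₁ = 31.1 ft/s. Fr₁ = V₁/√(g·y₁) = 4.17.
From the momentum equation for a rectangular channel, y₂/y₁ = ½[√(1 + 8Fr₁²) − 1] = ½[√139.9 − 1] = 5.41.
y₂ = 5.41 × 1.73 = 9.37 ft.

y₂ = 9.37 ft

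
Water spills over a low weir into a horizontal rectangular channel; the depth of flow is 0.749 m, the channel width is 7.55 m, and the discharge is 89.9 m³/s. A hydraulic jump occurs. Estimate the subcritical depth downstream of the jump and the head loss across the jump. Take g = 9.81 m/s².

y₂ = 5.85 m; ΔE = 7.57 m

q = Q/b = 89.9/7.55 = 11.9 m²/s; V₁ = q/y₁ = 15.9 m/s. Fr₁ = V₁/√(g·y₁) = 5.86.
From the momentum equation for a rectangular channel, y₂/y₁ = ½[√(1 + 8Fr₁²) − 1] = ½[√276.2 − 1] = 7.81.
y₂ = 7.81 × 0.749 = 5.85 m.
V₂ = q/y₂ = 11.9/5.85 = 2.04 m/s. E₁ = y₁ + V₁²/2g = 13.6 m; E₂ = y₂ + V₂²/2g = 6.06 m. ΔE = E₁ − E₂ = 7.57 m.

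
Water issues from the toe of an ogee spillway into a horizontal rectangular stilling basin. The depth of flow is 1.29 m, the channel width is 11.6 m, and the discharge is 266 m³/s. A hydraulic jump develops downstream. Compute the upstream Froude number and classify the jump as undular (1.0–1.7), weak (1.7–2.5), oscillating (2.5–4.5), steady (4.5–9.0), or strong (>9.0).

Fr₁ = 5.00; steady jump

q = Q/b = 266/11.6 = 22.9 m²/s; V₁ = q/y₁ = 17.8 m/s. Fr₁ = V₁/√(g·y₁) = 5.00.
Fr₁ = 5.00 lies in the steady range.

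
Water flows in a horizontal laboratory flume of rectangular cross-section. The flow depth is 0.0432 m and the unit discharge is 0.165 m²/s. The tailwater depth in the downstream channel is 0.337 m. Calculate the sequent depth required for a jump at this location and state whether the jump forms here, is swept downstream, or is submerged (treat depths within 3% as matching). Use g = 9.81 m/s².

y₂ = 0.337 m; the jump forms here

V₁ = q/y₁ = 0.165/0.0432 = 3.82 m/s. Fr₁ = V₁/√(g·y₁) = 3.82/√(9.81×0.0432) = 5.87.
Sequent-depth ratio: y₂/y₁ = ½[√(1 + 8Fr₁²) − 1] = ½[√276.4 − 1] = 7.81.
y₂ = 7.81 × 0.0432 = 0.337 m.
Tailwater y_tw = 0.337 m: y_tw ≈ y₂, so the jump forms here.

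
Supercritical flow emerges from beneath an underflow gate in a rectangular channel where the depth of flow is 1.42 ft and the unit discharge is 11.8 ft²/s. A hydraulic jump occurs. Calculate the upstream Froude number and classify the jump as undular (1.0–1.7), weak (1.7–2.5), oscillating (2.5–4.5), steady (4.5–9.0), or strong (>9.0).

Fr₁ = 1.23; undular jump

V₁ = q/y₁ = 11.8/1.42 = 8.31 ft/s. Fr₁ = V₁/√(g·y₁) = 8.31/√(32.2×1.42) = 1.23.
Fr₁ = 1.23 lies in the undular range.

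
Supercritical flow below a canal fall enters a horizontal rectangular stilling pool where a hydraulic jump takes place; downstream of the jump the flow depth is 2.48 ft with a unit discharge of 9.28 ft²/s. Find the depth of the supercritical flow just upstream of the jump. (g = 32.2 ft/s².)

y₁ = 0.682 ft

V₂ = q/y₂ = 9.28/2.48 = 3.74 ft/s; Fr₂ = V₂/√(g·y₂) = 0.419.
The Bélanger relation is symmetric: y₁/y₂ = ½[√(1 + 8Fr₂²) − 1] = ½[√2.403 − 1] = 0.275.
y₁ = 0.275 × 2.48 = 0.682 ft.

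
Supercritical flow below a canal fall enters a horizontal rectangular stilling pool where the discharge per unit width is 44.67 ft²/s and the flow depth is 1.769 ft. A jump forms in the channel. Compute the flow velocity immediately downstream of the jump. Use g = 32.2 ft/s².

V₂ = 5.930 ft/s

V₁ = q/y₁ = 44.67/1.769 = 25.25 ft/s. Fr₁ = V₁/√(g·y₁) = 25.25/√(32.2×1.769) = 3.346.
Conjugate-depth relation: y₂/y₁ = ½[√(1 + 8Fr₁²) − 1] = ½[√90.553 − 1] = 4.258.
y₂ = 4.258 × 1.769 = 7.532 ft.
V₂ = q/y₂ = 44.67/7.532 = 5.930 ft/s.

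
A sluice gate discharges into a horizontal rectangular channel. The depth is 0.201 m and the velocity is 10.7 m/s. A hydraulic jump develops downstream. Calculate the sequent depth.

y₂ = 2.07 m

Fr₁ = V₁/√(g·y₁) = 10.7/√(9.81×0.201) = 7.62.
Conjugate-depth relation: y₂/y₁ = ½[√(1 + 8Fr₁²) − 1] = ½[√465.5 − 1] = 10.3.
y₂ = 10.3 × 0.201 = 2.07 m.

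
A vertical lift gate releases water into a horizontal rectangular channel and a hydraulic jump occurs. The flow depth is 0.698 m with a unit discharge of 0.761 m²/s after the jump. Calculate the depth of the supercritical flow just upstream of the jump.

y₁ = 0.190 m

V₂ = q/y₂ = 0.761/0.698 = 1.09 m/s; Fr₂ = V₂/√(g·y₂) = 0.417.
The Bélanger relation is symmetric: y₁/y₂ = ½[√(1 + 8Fr₂²) − 1] = ½[√2.389 − 1] = 0.273.
y₁ = 0.273 × 0.698 = 0.190 m.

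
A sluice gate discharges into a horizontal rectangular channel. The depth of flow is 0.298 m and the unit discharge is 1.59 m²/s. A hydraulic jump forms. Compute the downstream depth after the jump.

y₂ = 1.17 m

V₁ = q/y₁ = 1.59/0.298 = 5.34 m/s. Fr₁ = V₁/√(g·y₁) = 5.34/√(9.81×0.298) = 3.12.
Sequent-depth ratio: y₂/y₁ = ½[√(1 + 8Fr₁²) − 1] = ½[√78.91 − 1] = 3.94.
y₂ = 3.94 × 0.298 = 1.17 m.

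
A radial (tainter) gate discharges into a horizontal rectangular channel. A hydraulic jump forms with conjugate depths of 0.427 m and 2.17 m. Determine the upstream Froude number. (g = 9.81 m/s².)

For a rectangular channel the momentum equation gives q² = ½·g·y₁·y₂·(y₁ + y₂) = ½×9.81×0.427×2.17×2.60 = 11.8.
q = √11.8 = 3.44 m²/s.
V₁ = q/y₁ = 8.05 m/s; Fr₁ = V₁/√(g·y₁) = 3.93.

Fr₁ = 3.93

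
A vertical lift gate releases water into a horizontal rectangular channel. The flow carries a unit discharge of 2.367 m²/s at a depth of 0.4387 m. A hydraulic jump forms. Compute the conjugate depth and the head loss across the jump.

V₁ = q/y₁ = 2.367/0.4387 = 5.395 m/s. Fr₁ = V₁/√(g·y₁) = 5.395/√(9.81×0.4387) = 2.601.
Conjugate-depth relation: y₂/y₁ = ½[√(1 + 8Fr₁²) − 1] = ½[√55.115 − 1] = 3.212.
y₂ = 3.212 × 0.4387 = 1.409 m.
Head loss: ΔE = (y₂ − y₁)³/(4y₁y₂) = (1.409 − 0.4387)³/(4×0.4387×1.409) = 0.9138/2.473 = 0.3695 m.

y₂ = 1.409 m; ΔE = 0.3695 m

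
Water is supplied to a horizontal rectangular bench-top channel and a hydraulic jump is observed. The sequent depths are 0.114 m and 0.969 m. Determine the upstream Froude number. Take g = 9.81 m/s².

For a rectangular channel the momentum equation gives q² = ½·g·y₁·y₂·(y₁ + y₂) = ½×9.81×0.114×0.969×1.08 = 0.587.
q = √0.587 = 0.766 m²/s.
V₁ = q/y₁ = 6.72 m/s; Fr₁ = V₁/√(g·y₁) = 6.35.

Fr₁ = 6.35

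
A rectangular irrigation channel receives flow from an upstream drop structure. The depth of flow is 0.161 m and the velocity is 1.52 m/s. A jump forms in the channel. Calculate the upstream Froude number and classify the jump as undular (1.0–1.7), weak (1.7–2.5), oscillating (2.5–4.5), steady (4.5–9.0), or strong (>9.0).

Fr₁ = V₁/√(g·y₁) = 1.52/√(9.81×0.161) = 1.21.
Fr₁ = 1.21 lies in the undular range.

Fr₁ = 1.21; undular jump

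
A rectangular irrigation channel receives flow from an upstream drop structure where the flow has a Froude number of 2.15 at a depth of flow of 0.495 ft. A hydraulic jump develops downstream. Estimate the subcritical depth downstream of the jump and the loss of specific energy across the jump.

Fr₁ = 2.15 (given).
From the momentum equation for a rectangular channel, y₂/y₁ = ½[√(1 + 8Fr₁²) − 1] = ½[√37.98 − 1] = 2.58.
y₂ = 2.58 × 0.495 = 1.28 ft.
V₁ = Fr₁·√(g·y₁) = 2.15×√(32.2×0.495) = 8.58 ft/s; q = V₁·y₁ = 4.25 ft²/s. V₂ = q/y₂ = 4.25/1.28 = 3.33 ft/s. E₁ = y₁ + V₁²/2g = 1.64 ft; E₂ = y₂ + V₂²/2g = 1.45 ft. ΔE = E₁ − E₂ = 0.190 ft.

y₂ = 1.28 ft; ΔE = 0.190 ft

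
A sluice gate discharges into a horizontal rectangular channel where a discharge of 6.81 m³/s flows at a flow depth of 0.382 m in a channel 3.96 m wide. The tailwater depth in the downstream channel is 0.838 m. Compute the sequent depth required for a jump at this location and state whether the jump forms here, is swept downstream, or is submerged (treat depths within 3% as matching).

q = Q/b = 6.81/3.96 = 1.72 m²/s; V₁ = q/y₁ = 4.50 m/s. Fr₁ = V₁/√(g·y₁) = 2.33.
From the momentum equation for a rectangular channel, y₂/y₁ = ½[√(1 + 8Fr₁²) − 1] = ½[√44.26 − 1] = 2.83.
y₂ = 2.83 × 0.382 = 1.08 m.
Tailwater y_tw = 0.838 m: y_tw < y₂, so the jump is swept downstream.

y₂ = 1.08 m; the jump is swept downstream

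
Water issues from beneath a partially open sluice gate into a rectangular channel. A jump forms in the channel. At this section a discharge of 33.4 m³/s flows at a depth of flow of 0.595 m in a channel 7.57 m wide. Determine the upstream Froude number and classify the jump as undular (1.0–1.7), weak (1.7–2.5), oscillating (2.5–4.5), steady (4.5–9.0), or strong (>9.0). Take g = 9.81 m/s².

q = Q/b = 33.4/7.57 = 4.41 m²/s; V₁ = q/y₁ = 7.42 m/s. Fr₁ = V₁/√(g·y₁) = 3.07.
Fr₁ = 3.07 lies in the oscillating range.

Fr₁ = 3.07; oscillating jump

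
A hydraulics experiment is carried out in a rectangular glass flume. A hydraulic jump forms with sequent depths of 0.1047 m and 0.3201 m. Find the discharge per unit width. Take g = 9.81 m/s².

For a rectangular channel the momentum equation gives q² = ½·g·y₁·y₂·(y₁ + y₂) = ½×9.81×0.1047×0.3201×0.4248 = 0.06983.
q = √0.06983 = 0.2643 m²/s.

q = 0.2643 m²/s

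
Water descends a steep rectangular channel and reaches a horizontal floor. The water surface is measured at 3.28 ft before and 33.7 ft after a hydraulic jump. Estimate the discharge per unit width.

For a rectangular channel the momentum equation gives q² = ½·g·y₁·y₂·(y₁ + y₂) = ½×32.2×3.28×33.7×37.0 = 65811.
q = √65811 = 257 ft²/s.

q = 257 ft²/s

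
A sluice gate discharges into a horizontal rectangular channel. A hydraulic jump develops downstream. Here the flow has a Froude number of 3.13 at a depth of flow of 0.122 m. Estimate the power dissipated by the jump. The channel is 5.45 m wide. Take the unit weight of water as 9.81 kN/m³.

P = 4.44 kW

Fr₁ = 3.13 (given).
Sequent-depth ratio: y₂/y₁ = ½[√(1 + 8Fr₁²) − 1] = ½[√79.38 − 1] = 3.95.
y₂ = 3.95 × 0.122 = 0.482 m.
V₁ = Fr₁·√(g·y₁) = 3.13×√(9.81×0.122) = 3.42 m/s; q = V₁·y₁ = 0.418 m²/s. V₂ = q/y₂ = 0.418/0.482 = 0.866 m/s. E₁ = y₁ + V₁²/2g = 0.720 m; E₂ = y₂ + V₂²/2g = 0.521 m. ΔE = E₁ − E₂ = 0.199 m.
Q = q·b = 0.418 × 5.45 = 2.28 m³/s. P = γ·Q·ΔE = 9.81 × 2.28 × 0.199 = 4.44 kW.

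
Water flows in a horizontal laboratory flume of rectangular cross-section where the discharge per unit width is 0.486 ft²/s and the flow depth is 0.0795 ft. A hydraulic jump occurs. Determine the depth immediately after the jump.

y₂ = 0.392 ft

V₁ = q/y₁ = 0.486/0.0795 = 6.11 ft/s. Fr₁ = V₁/√(g·y₁) = 6.11/√(32.2×0.0795) = 3.82.
Bélanger equation: y₂/y₁ = ½[√(1 + 8Fr₁²) − 1] = ½[√117.8 − 1] = 4.93.
y₂ = 4.93 × 0.0795 = 0.392 ft.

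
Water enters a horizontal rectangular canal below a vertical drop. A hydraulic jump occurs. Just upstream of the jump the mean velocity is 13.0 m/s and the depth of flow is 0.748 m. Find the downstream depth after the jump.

y₂ = 4.72 m

Fr₁ = V₁/√(g·y₁) = 13.0/√(9.81×0.748) = 4.80.
From the momentum equation for a rectangular channel, y₂/y₁ = ½[√(1 + 8Fr₁²) − 1] = ½[√185.2 − 1] = 6.31.
y₂ = 6.31 × 0.748 = 4.72 m.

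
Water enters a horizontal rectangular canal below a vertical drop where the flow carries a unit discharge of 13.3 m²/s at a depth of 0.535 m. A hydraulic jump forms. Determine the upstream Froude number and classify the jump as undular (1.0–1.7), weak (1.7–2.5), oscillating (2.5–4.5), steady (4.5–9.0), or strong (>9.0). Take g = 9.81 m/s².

Fr₁ = 10.9; strong jump

V₁ = q/y₁ = 13.3/0.535 = 24.9 m/s. Fr₁ = V₁/√(g·y₁) = 24.9/√(9.81×0.535) = 10.9.
Fr₁ = 10.9 lies in the strong range.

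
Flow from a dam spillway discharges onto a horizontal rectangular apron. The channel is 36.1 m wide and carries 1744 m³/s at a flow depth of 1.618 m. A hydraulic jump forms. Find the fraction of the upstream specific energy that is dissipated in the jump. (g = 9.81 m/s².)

q = Q/b = 1744/36.1 = 48.31 m²/s; V₁ = q/y₁ = 29.86 m/s. Fr₁ = V₁/√(g·y₁) = 7.494.
By Bélanger, y₂/y₁ = ½[√(1 + 8Fr₁²) − 1] = ½[√450.33 − 1] = 10.11.
y₂ = 10.11 × 1.618 = 16.36 m.
E₁ = y₁ + V₁²/2g = 47.06 m. ΔE = (y₂ − y₁)³/(4y₁y₂) = 30.25 m. ΔE/E₁ = 30.25/47.06 = 0.643.

ΔE/E₁ = 0.643 (64.3%)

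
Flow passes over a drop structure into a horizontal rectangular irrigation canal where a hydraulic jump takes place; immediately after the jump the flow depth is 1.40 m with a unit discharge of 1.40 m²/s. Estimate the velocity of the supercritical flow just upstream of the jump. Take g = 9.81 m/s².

V₂ = q/y₂ = 1.40/1.40 = 1.00 m/s; Fr₂ = V₂/√(g·y₂) = 0.270.
Applying the sequent-depth relation in reverse, y₁/y₂ = ½[√(1 + 8Fr₂²) − 1] = ½[√1.582 − 1] = 0.129.
y₁ = 0.129 × 1.40 = 0.181 m.
V₁ = q/y₁ = 1.40/0.181 = 7.75 m/s.

V₁ = 7.75 m/s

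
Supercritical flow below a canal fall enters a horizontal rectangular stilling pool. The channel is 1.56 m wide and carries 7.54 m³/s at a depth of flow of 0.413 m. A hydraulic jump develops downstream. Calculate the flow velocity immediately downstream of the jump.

q = Q/b = 7.54/1.56 = 4.83 m²/s; V₁ = q/y₁ = 11.7 m/s. Fr₁ = V₁/√(g·y₁) = 5.81.
Conjugate-depth relation: y₂/y₁ = ½[√(1 + 8Fr₁²) − 1] = ½[√271.4 − 1] = 7.74.
y₂ = 7.74 × 0.413 = 3.20 m.
V₂ = q/y₂ = 4.83/3.20 = 1.51 m/s.

V₂ = 1.51 m/s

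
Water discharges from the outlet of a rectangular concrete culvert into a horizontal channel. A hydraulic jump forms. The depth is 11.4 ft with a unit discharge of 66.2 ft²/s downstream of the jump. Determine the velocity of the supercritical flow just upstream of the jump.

V₁ = 36.6 ft/s

V₂ = q/y₂ = 66.2/11.4 = 5.81 ft/s; Fr₂ = V₂/√(g·y₂) = 0.303.
The Bélanger relation is symmetric: y₁/y₂ = ½[√(1 + 8Fr₂²) − 1] = ½[√1.735 − 1] = 0.159.
y₁ = 0.159 × 11.4 = 1.81 ft.
V₁ = q/y₁ = 66.2/1.81 = 36.6 ft/s.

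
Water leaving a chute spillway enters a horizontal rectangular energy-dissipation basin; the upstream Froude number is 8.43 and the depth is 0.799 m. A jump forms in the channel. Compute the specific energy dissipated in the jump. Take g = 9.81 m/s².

Fr₁ = 8.43 (given).
From the momentum equation for a rectangular channel, y₂/y₁ = ½[√(1 + 8Fr₁²) − 1] = ½[√569.5 − 1] = 11.4.
y₂ = 11.4 × 0.799 = 9.13 m.
V₁ = Fr₁·√(g·y₁) = 8.43×√(9.81×0.799) = 23.6 m/s; q = V₁·y₁ = 18.9 m²/s. V₂ = q/y₂ = 18.9/9.13 = 2.06 m/s. E₁ = y₁ + V₁²/2g = 29.2 m; E₂ = y₂ + V₂²/2g = 9.35 m. ΔE = E₁ − E₂ = 19.8 m.

ΔE = 19.8 m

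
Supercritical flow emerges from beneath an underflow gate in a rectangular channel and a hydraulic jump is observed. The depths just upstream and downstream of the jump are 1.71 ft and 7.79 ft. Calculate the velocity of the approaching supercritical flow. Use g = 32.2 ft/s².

For a rectangular channel the momentum equation gives q² = ½·g·y₁·y₂·(y₁ + y₂) = ½×32.2×1.71×7.79×9.50 = 2037.
q = √2037 = 45.1 ft²/s.
V₁ = q/y₁ = 45.1/1.71 = 26.4 ft/s.

V₁ = 26.4 ft/s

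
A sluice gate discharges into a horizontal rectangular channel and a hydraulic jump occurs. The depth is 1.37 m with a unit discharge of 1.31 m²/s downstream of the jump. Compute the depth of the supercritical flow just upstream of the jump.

y₁ = 0.166 m

V₂ = q/y₂ = 1.31/1.37 = 0.956 m/s; Fr₂ = V₂/√(g·y₂) = 0.261.
Since the conjugate-depth ratio holds either way, y₁/y₂ = ½[√(1 + 8Fr₂²) − 1] = ½[√1.544 − 1] = 0.121.
y₁ = 0.121 × 1.37 = 0.166 m.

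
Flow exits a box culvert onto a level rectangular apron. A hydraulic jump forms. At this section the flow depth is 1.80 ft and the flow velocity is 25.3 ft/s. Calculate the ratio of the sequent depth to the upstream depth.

y₂/y₁ = 4.23

Fr₁ = V₁/√(g·y₁) = 25.3/√(32.2×1.80) = 3.32.
By Bélanger, y₂/y₁ = ½[√(1 + 8Fr₁²) − 1] = ½[√89.35 − 1] = 4.23.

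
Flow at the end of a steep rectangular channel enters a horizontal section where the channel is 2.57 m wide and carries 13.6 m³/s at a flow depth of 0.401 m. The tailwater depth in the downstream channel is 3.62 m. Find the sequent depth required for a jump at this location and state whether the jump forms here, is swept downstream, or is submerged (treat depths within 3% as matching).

y₂ = 3.58 m; the jump forms here

q = Q/b = 13.6/2.57 = 5.29 m²/s; V₁ = q/y₁ = 13.2 m/s. Fr₁ = V₁/√(g·y₁) = 6.65.
Bélanger equation: y₂/y₁ = ½[√(1 + 8Fr₁²) − 1] = ½[√355.2 − 1] = 8.92.
y₂ = 8.92 × 0.401 = 3.58 m.
Tailwater y_tw = 3.62 m: y_tw ≈ y₂, so the jump forms here.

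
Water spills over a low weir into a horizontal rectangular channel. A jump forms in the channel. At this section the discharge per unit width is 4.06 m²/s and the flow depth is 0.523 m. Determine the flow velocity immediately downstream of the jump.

V₂ = 1.78 m/s

V₁ = q/y₁ = 4.06/0.523 = 7.76 m/s. Fr₁ = V₁/√(g·y₁) = 7.76/√(9.81×0.523) = 3.43.
Bélanger equation: y₂/y₁ = ½[√(1 + 8Fr₁²) − 1] = ½[√94.97 − 1] = 4.37.
y₂ = 4.37 × 0.523 = 2.29 m.
V₂ = q/y₂ = 4.06/2.29 = 1.78 m/s.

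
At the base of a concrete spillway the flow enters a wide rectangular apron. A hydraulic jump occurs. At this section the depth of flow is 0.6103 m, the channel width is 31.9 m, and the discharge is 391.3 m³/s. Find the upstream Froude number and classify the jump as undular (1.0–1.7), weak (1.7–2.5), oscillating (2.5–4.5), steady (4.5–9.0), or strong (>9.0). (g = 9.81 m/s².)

Fr₁ = 8.214; steady jump

q = Q/b = 391.3/31.9 = 12.27 m²/s; V₁ = q/y₁ = 20.10 m/s. Fr₁ = V₁/√(g·y₁) = 8.214.
Fr₁ = 8.214 lies in the steady range.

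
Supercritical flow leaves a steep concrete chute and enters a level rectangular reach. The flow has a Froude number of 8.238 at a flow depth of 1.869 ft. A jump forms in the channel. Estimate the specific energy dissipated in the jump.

Fr₁ = 8.238 (given).
Sequent-depth ratio: y₂/y₁ = ½[√(1 + 8Fr₁²) − 1] = ½[√543.92 − 1] = 11.16.
y₂ = 11.16 × 1.869 = 20.86 ft.
Head loss: ΔE = (y₂ − y₁)³/(4y₁y₂) = (20.86 − 1.869)³/(4×1.869×20.86) = 6849/155.9 = 43.92 ft.

ΔE = 43.92 ft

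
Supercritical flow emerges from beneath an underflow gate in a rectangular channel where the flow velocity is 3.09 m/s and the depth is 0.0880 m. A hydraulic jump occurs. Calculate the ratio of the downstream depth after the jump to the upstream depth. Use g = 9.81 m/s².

y₂/y₁ = 4.23

Fr₁ = V₁/√(g·y₁) = 3.09/√(9.81×0.0880) = 3.33.
By Bélanger, y₂/y₁ = ½[√(1 + 8Fr₁²) − 1] = ½[√89.48 − 1] = 4.23.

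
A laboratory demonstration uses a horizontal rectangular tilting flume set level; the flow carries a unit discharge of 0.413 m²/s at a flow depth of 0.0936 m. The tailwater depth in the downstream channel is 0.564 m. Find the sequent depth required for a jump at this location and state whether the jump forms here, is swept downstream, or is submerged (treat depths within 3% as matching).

y₂ = 0.565 m; the jump forms here

V₁ = q/y₁ = 0.413/0.0936 = 4.41 m/s. Fr₁ = V₁/√(g·y₁) = 4.41/√(9.81×0.0936) = 4.60.
Conjugate-depth relation: y₂/y₁ = ½[√(1 + 8Fr₁²) − 1] = ½[√170.6 − 1] = 6.03.
y₂ = 6.03 × 0.0936 = 0.565 m.
Tailwater y_tw = 0.564 m: y_tw ≈ y₂, so the jump forms here.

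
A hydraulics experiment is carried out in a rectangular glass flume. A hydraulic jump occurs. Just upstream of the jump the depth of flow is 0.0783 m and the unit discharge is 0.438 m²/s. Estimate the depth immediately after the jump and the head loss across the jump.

y₂ = 0.669 m; ΔE = 0.983 m

V₁ = q/y₁ = 0.438/0.0783 = 5.59 m/s. Fr₁ = V₁/√(g·y₁) = 5.59/√(9.81×0.0783) = 6.38.
Bélanger equation: y₂/y₁ = ½[√(1 + 8Fr₁²) − 1] = ½[√326.9 − 1] = 8.54.
y₂ = 8.54 × 0.0783 = 0.669 m.
V₂ = q/y₂ = 0.438/0.669 = 0.655 m/s. E₁ = y₁ + V₁²/2g = 1.67 m; E₂ = y₂ + V₂²/2g = 0.691 m. ΔE = E₁ − E₂ = 0.983 m.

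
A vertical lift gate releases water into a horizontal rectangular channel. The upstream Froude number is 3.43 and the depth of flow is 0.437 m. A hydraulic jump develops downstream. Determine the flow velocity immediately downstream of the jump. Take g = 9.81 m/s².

Fr₁ = 3.43 (given).
Conjugate-depth relation: y₂/y₁ = ½[√(1 + 8Fr₁²) − 1] = ½[√95.12 − 1] = 4.38.
y₂ = 4.38 × 0.437 = 1.91 m.
V₁ = Fr₁·√(g·y₁) = 3.43×√(9.81×0.437) = 7.10 m/s; q = V₁·y₁ = 3.10 m²/s.
V₂ = q/y₂ = 3.10/1.91 = 1.62 m/s.

V₂ = 1.62 m/s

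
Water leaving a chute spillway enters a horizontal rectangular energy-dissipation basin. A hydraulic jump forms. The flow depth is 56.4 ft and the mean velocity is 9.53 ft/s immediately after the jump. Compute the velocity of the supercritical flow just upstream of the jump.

Fr₂ = V₂/√(g·y₂) = 9.53/√(32.2×56.4) = 0.224.
Applying the sequent-depth relation in reverse, y₁/y₂ = ½[√(1 + 8Fr₂²) − 1] = ½[√1.400 − 1] = 0.0916.
y₁ = 0.0916 × 56.4 = 5.17 ft.
V₁ = q/y₁ = 537/5.17 = 104 ft/s.

V₁ = 104 ft/s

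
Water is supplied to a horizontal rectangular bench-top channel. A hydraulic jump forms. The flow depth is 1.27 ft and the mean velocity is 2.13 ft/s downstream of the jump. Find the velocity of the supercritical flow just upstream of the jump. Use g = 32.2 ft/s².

V₁ = 11.4 ft/s

Fr₂ = V₂/√(g·y₂) = 2.13/√(32.2×1.27) = 0.333.
Applying the sequent-depth relation in reverse, y₁/y₂ = ½[√(1 + 8Fr₂²) − 1] = ½[√1.888 − 1] = 0.187.
y₁ = 0.187 × 1.27 = 0.237 ft.
V₁ = q/y₁ = 2.71/0.237 = 11.4 ft/s.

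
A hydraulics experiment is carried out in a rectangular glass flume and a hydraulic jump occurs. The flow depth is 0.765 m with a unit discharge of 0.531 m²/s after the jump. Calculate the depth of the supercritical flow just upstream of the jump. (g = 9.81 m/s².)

y₁ = 0.0881 m

V₂ = q/y₂ = 0.531/0.765 = 0.694 m/s; Fr₂ = V₂/√(g·y₂) = 0.253.
Applying the sequent-depth relation in reverse, y₁/y₂ = ½[√(1 + 8Fr₂²) − 1] = ½[√1.514 − 1] = 0.115.
y₁ = 0.115 × 0.765 = 0.0881 m.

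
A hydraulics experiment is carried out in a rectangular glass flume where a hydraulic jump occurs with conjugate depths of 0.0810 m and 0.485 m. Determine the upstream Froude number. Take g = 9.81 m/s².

Fr₁ = 4.57

For a rectangular channel the momentum equation gives q² = ½·g·y₁·y₂·(y₁ + y₂) = ½×9.81×0.0810×0.485×0.566 = 0.109.
q = √0.109 = 0.330 m²/s.
V₁ = q/y₁ = 4.08 m/s; Fr₁ = V₁/√(g·y₁) = 4.57.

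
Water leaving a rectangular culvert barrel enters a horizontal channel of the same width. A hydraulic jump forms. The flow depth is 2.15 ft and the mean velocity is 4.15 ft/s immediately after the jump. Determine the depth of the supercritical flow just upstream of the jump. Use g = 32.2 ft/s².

y₁ = 0.784 ft

Fr₂ = V₂/√(g·y₂) = 4.15/√(32.2×2.15) = 0.499.
Applying the sequent-depth relation in reverse, y₁/y₂ = ½[√(1 + 8Fr₂²) − 1] = ½[√2.990 − 1] = 0.365.
y₁ = 0.365 × 2.15 = 0.784 ft.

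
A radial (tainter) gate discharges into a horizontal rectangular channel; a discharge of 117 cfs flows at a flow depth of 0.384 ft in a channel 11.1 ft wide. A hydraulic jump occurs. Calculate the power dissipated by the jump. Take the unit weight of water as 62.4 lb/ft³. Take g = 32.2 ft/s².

q = Q/b = 117/11.1 = 10.5 ft²/s; V₁ = q/y₁ = 27.4 ft/s. Fr₁ = V₁/√(g·y₁) = 7.81.
Sequent-depth ratio: y₂/y₁ = ½[√(1 + 8Fr₁²) − 1] = ½[√488.5 − 1] = 10.6.
y₂ = 10.6 × 0.384 = 4.05 ft.
Head loss: ΔE = (y₂ − y₁)³/(4y₁y₂) = (4.05 − 0.384)³/(4×0.384×4.05) = 49.3/6.22 = 7.93 ft.
P = γ·Q·ΔE/550 = 62.4 × 117 × 7.93 / 550 = 105 hp.

P = 105 hp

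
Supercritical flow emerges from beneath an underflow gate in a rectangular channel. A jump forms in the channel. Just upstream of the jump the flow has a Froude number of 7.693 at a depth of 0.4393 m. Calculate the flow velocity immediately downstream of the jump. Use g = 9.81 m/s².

V₂ = 1.537 m/s

Fr₁ = 7.693 (given).
Bélanger equation: y₂/y₁ = ½[√(1 + 8Fr₁²) − 1] = ½[√474.46 − 1] = 10.39.
y₂ = 10.39 × 0.4393 = 4.565 m.
V₁ = Fr₁·√(g·y₁) = 7.693×√(9.81×0.4393) = 15.97 m/s; q = V₁·y₁ = 7.016 m²/s.
V₂ = q/y₂ = 7.016/4.565 = 1.537 m/s.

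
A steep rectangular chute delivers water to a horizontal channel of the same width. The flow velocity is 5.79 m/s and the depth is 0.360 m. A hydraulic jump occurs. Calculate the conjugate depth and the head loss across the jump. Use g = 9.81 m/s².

y₂ = 1.40 m; ΔE = 0.557 m

Fr₁ = V₁/√(g·y₁) = 5.79/√(9.81×0.360) = 3.08.
Sequent-depth ratio: y₂/y₁ = ½[√(1 + 8Fr₁²) − 1] = ½[√76.94 − 1] = 3.89.
y₂ = 3.89 × 0.360 = 1.40 m.
q = V₁·y₁ = 5.79 × 0.360 = 2.08 m²/s. V₂ = q/y₂ = 2.08/1.40 = 1.49 m/s. E₁ = y₁ + V₁²/2g = 2.07 m; E₂ = y₂ + V₂²/2g = 1.51 m. ΔE = E₁ − E₂ = 0.557 m.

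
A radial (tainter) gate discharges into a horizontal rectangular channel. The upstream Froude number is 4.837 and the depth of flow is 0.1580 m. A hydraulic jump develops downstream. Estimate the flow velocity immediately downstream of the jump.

Fr₁ = 4.837 (given).
By Bélanger, y₂/y₁ = ½[√(1 + 8Fr₁²) − 1] = ½[√188.17 − 1] = 6.359.
y₂ = 6.359 × 0.1580 = 1.005 m.
V₁ = Fr₁·√(g·y₁) = 4.837×√(9.81×0.1580) = 6.022 m/s; q = V₁·y₁ = 0.9515 m²/s.
V₂ = q/y₂ = 0.9515/1.005 = 0.9470 m/s.

V₂ = 0.9470 m/s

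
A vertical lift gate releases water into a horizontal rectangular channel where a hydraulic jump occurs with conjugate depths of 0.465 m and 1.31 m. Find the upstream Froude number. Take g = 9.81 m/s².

Fr₁ = 2.32

For a rectangular channel the momentum equation gives q² = ½·g·y₁·y₂·(y₁ + y₂) = ½×9.81×0.465×1.31×1.78 = 5.30.
q = √5.30 = 2.30 m²/s.
V₁ = q/y₁ = 4.95 m/s; Fr₁ = V₁/√(g·y₁) = 2.32.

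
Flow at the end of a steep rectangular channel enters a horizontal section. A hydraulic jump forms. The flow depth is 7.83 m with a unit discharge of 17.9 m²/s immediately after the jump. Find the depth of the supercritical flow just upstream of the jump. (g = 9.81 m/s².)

V₂ = q/y₂ = 17.9/7.83 = 2.29 m/s; Fr₂ = V₂/√(g·y₂) = 0.261.
From the momentum equation (using Fr₂), y₁/y₂ = ½[√(1 + 8Fr₂²) − 1] = ½[√1.544 − 1] = 0.121.
y₁ = 0.121 × 7.83 = 0.950 m.

y₁ = 0.950 m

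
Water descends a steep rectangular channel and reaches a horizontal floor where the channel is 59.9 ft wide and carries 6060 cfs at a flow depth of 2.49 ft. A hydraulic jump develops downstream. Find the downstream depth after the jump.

q = Q/b = 6060/59.9 = 101 ft²/s; V₁ = q/y₁ = 40.6 ft/s. Fr₁ = V₁/√(g·y₁) = 4.54.
From the momentum equation for a rectangular channel, y₂/y₁ = ½[√(1 + 8Fr₁²) − 1] = ½[√165.7 − 1] = 5.94.
y₂ = 5.94 × 2.49 = 14.8 ft.

y₂ = 14.8 ft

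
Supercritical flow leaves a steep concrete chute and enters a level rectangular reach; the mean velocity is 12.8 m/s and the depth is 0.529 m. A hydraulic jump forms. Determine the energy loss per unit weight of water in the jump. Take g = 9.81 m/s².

ΔE = 4.78 m

Fr₁ = V₁/√(g·y₁) = 12.8/√(9.81×0.529) = 5.62.
Bélanger equation: y₂/y₁ = ½[√(1 + 8Fr₁²) − 1] = ½[√253.6 − 1] = 7.46.
y₂ = 7.46 × 0.529 = 3.95 m.
q = V₁·y₁ = 12.8 × 0.529 = 6.77 m²/s. V₂ = q/y₂ = 6.77/3.95 = 1.72 m/s. E₁ = y₁ + V₁²/2g = 8.88 m; E₂ = y₂ + V₂²/2g = 4.10 m. ΔE = E₁ − E₂ = 4.78 m.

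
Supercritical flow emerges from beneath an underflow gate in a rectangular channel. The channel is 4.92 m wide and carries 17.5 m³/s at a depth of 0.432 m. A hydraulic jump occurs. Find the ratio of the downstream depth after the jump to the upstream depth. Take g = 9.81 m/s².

q = Q/b = 17.5/4.92 = 3.56 m²/s; V₁ = q/y₁ = 8.23 m/s. Fr₁ = V₁/√(g·y₁) = 4.00.
Sequent-depth ratio: y₂/y₁ = ½[√(1 + 8Fr₁²) − 1] = ½[√129.0 − 1] = 5.18.

y₂/y₁ = 5.18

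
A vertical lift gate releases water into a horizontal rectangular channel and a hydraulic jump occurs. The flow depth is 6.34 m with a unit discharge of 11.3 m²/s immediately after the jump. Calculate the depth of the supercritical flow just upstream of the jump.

V₂ = q/y₂ = 11.3/6.34 = 1.78 m/s; Fr₂ = V₂/√(g·y₂) = 0.226.
Applying the sequent-depth relation in reverse, y₁/y₂ = ½[√(1 + 8Fr₂²) − 1] = ½[√1.409 − 1] = 0.0934.
y₁ = 0.0934 × 6.34 = 0.592 m.

y₁ = 0.592 m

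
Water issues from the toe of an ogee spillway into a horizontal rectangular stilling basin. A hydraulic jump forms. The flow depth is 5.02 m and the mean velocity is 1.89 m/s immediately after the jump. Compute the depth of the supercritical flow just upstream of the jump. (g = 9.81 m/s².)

y₁ = 0.645 m

Fr₂ = V₂/√(g·y₂) = 1.89/√(9.81×5.02) = 0.269.
Since the conjugate-depth ratio holds either way, y₁/y₂ = ½[√(1 + 8Fr₂²) − 1] = ½[√1.580 − 1] = 0.129.
y₁ = 0.129 × 5.02 = 0.645 m.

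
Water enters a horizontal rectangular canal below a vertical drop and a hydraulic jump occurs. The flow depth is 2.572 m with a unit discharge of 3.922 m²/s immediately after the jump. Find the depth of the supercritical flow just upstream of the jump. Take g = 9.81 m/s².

y₁ = 0.4090 m

V₂ = q/y₂ = 3.922/2.572 = 1.525 m/s; Fr₂ = V₂/√(g·y₂) = 0.3036.
Since the conjugate-depth ratio holds either way, y₁/y₂ = ½[√(1 + 8Fr₂²) − 1] = ½[√1.7373 − 1] = 0.1590.
y₁ = 0.1590 × 2.572 = 0.4090 m.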